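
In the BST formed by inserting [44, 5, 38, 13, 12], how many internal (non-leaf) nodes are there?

Tree built from: [44, 5, 38, 13, 12]
Tree (level-order array): [44, 5, None, None, 38, 13, None, 12]
Rule: An internal node has at least one child.
Per-node child counts:
  node 44: 1 child(ren)
  node 5: 1 child(ren)
  node 38: 1 child(ren)
  node 13: 1 child(ren)
  node 12: 0 child(ren)
Matching nodes: [44, 5, 38, 13]
Count of internal (non-leaf) nodes: 4


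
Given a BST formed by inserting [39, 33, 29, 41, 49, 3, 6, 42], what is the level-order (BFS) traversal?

Tree insertion order: [39, 33, 29, 41, 49, 3, 6, 42]
Tree (level-order array): [39, 33, 41, 29, None, None, 49, 3, None, 42, None, None, 6]
BFS from the root, enqueuing left then right child of each popped node:
  queue [39] -> pop 39, enqueue [33, 41], visited so far: [39]
  queue [33, 41] -> pop 33, enqueue [29], visited so far: [39, 33]
  queue [41, 29] -> pop 41, enqueue [49], visited so far: [39, 33, 41]
  queue [29, 49] -> pop 29, enqueue [3], visited so far: [39, 33, 41, 29]
  queue [49, 3] -> pop 49, enqueue [42], visited so far: [39, 33, 41, 29, 49]
  queue [3, 42] -> pop 3, enqueue [6], visited so far: [39, 33, 41, 29, 49, 3]
  queue [42, 6] -> pop 42, enqueue [none], visited so far: [39, 33, 41, 29, 49, 3, 42]
  queue [6] -> pop 6, enqueue [none], visited so far: [39, 33, 41, 29, 49, 3, 42, 6]
Result: [39, 33, 41, 29, 49, 3, 42, 6]


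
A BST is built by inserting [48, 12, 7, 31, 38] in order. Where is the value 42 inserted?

Starting tree (level order): [48, 12, None, 7, 31, None, None, None, 38]
Insertion path: 48 -> 12 -> 31 -> 38
Result: insert 42 as right child of 38
Final tree (level order): [48, 12, None, 7, 31, None, None, None, 38, None, 42]


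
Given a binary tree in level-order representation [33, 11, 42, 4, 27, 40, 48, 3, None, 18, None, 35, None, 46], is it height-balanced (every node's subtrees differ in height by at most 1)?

Tree (level-order array): [33, 11, 42, 4, 27, 40, 48, 3, None, 18, None, 35, None, 46]
Definition: a tree is height-balanced if, at every node, |h(left) - h(right)| <= 1 (empty subtree has height -1).
Bottom-up per-node check:
  node 3: h_left=-1, h_right=-1, diff=0 [OK], height=0
  node 4: h_left=0, h_right=-1, diff=1 [OK], height=1
  node 18: h_left=-1, h_right=-1, diff=0 [OK], height=0
  node 27: h_left=0, h_right=-1, diff=1 [OK], height=1
  node 11: h_left=1, h_right=1, diff=0 [OK], height=2
  node 35: h_left=-1, h_right=-1, diff=0 [OK], height=0
  node 40: h_left=0, h_right=-1, diff=1 [OK], height=1
  node 46: h_left=-1, h_right=-1, diff=0 [OK], height=0
  node 48: h_left=0, h_right=-1, diff=1 [OK], height=1
  node 42: h_left=1, h_right=1, diff=0 [OK], height=2
  node 33: h_left=2, h_right=2, diff=0 [OK], height=3
All nodes satisfy the balance condition.
Result: Balanced


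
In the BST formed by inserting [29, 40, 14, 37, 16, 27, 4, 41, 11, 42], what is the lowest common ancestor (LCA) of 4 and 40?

Tree insertion order: [29, 40, 14, 37, 16, 27, 4, 41, 11, 42]
Tree (level-order array): [29, 14, 40, 4, 16, 37, 41, None, 11, None, 27, None, None, None, 42]
In a BST, the LCA of p=4, q=40 is the first node v on the
root-to-leaf path with p <= v <= q (go left if both < v, right if both > v).
Walk from root:
  at 29: 4 <= 29 <= 40, this is the LCA
LCA = 29


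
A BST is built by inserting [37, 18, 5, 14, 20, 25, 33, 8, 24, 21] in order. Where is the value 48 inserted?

Starting tree (level order): [37, 18, None, 5, 20, None, 14, None, 25, 8, None, 24, 33, None, None, 21]
Insertion path: 37
Result: insert 48 as right child of 37
Final tree (level order): [37, 18, 48, 5, 20, None, None, None, 14, None, 25, 8, None, 24, 33, None, None, 21]


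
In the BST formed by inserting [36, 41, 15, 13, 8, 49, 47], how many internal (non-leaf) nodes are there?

Tree built from: [36, 41, 15, 13, 8, 49, 47]
Tree (level-order array): [36, 15, 41, 13, None, None, 49, 8, None, 47]
Rule: An internal node has at least one child.
Per-node child counts:
  node 36: 2 child(ren)
  node 15: 1 child(ren)
  node 13: 1 child(ren)
  node 8: 0 child(ren)
  node 41: 1 child(ren)
  node 49: 1 child(ren)
  node 47: 0 child(ren)
Matching nodes: [36, 15, 13, 41, 49]
Count of internal (non-leaf) nodes: 5


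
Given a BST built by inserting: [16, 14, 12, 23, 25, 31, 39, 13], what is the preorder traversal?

Tree insertion order: [16, 14, 12, 23, 25, 31, 39, 13]
Tree (level-order array): [16, 14, 23, 12, None, None, 25, None, 13, None, 31, None, None, None, 39]
Preorder traversal: [16, 14, 12, 13, 23, 25, 31, 39]


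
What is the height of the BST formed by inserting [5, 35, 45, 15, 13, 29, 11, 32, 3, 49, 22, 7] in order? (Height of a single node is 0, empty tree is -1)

Insertion order: [5, 35, 45, 15, 13, 29, 11, 32, 3, 49, 22, 7]
Tree (level-order array): [5, 3, 35, None, None, 15, 45, 13, 29, None, 49, 11, None, 22, 32, None, None, 7]
Compute height bottom-up (empty subtree = -1):
  height(3) = 1 + max(-1, -1) = 0
  height(7) = 1 + max(-1, -1) = 0
  height(11) = 1 + max(0, -1) = 1
  height(13) = 1 + max(1, -1) = 2
  height(22) = 1 + max(-1, -1) = 0
  height(32) = 1 + max(-1, -1) = 0
  height(29) = 1 + max(0, 0) = 1
  height(15) = 1 + max(2, 1) = 3
  height(49) = 1 + max(-1, -1) = 0
  height(45) = 1 + max(-1, 0) = 1
  height(35) = 1 + max(3, 1) = 4
  height(5) = 1 + max(0, 4) = 5
Height = 5


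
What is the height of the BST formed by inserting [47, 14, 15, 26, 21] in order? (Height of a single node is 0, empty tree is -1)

Insertion order: [47, 14, 15, 26, 21]
Tree (level-order array): [47, 14, None, None, 15, None, 26, 21]
Compute height bottom-up (empty subtree = -1):
  height(21) = 1 + max(-1, -1) = 0
  height(26) = 1 + max(0, -1) = 1
  height(15) = 1 + max(-1, 1) = 2
  height(14) = 1 + max(-1, 2) = 3
  height(47) = 1 + max(3, -1) = 4
Height = 4


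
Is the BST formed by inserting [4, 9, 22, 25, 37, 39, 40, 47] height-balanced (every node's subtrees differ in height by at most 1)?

Tree (level-order array): [4, None, 9, None, 22, None, 25, None, 37, None, 39, None, 40, None, 47]
Definition: a tree is height-balanced if, at every node, |h(left) - h(right)| <= 1 (empty subtree has height -1).
Bottom-up per-node check:
  node 47: h_left=-1, h_right=-1, diff=0 [OK], height=0
  node 40: h_left=-1, h_right=0, diff=1 [OK], height=1
  node 39: h_left=-1, h_right=1, diff=2 [FAIL (|-1-1|=2 > 1)], height=2
  node 37: h_left=-1, h_right=2, diff=3 [FAIL (|-1-2|=3 > 1)], height=3
  node 25: h_left=-1, h_right=3, diff=4 [FAIL (|-1-3|=4 > 1)], height=4
  node 22: h_left=-1, h_right=4, diff=5 [FAIL (|-1-4|=5 > 1)], height=5
  node 9: h_left=-1, h_right=5, diff=6 [FAIL (|-1-5|=6 > 1)], height=6
  node 4: h_left=-1, h_right=6, diff=7 [FAIL (|-1-6|=7 > 1)], height=7
Node 39 violates the condition: |-1 - 1| = 2 > 1.
Result: Not balanced


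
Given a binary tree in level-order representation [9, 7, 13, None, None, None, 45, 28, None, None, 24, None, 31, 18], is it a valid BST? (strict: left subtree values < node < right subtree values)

Level-order array: [9, 7, 13, None, None, None, 45, 28, None, None, 24, None, 31, 18]
Validate using subtree bounds (lo, hi): at each node, require lo < value < hi,
then recurse left with hi=value and right with lo=value.
Preorder trace (stopping at first violation):
  at node 9 with bounds (-inf, +inf): OK
  at node 7 with bounds (-inf, 9): OK
  at node 13 with bounds (9, +inf): OK
  at node 45 with bounds (13, +inf): OK
  at node 28 with bounds (13, 45): OK
  at node 24 with bounds (28, 45): VIOLATION
Node 24 violates its bound: not (28 < 24 < 45).
Result: Not a valid BST


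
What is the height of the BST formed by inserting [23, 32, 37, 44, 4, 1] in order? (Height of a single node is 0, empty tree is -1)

Insertion order: [23, 32, 37, 44, 4, 1]
Tree (level-order array): [23, 4, 32, 1, None, None, 37, None, None, None, 44]
Compute height bottom-up (empty subtree = -1):
  height(1) = 1 + max(-1, -1) = 0
  height(4) = 1 + max(0, -1) = 1
  height(44) = 1 + max(-1, -1) = 0
  height(37) = 1 + max(-1, 0) = 1
  height(32) = 1 + max(-1, 1) = 2
  height(23) = 1 + max(1, 2) = 3
Height = 3


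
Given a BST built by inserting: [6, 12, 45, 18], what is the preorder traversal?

Tree insertion order: [6, 12, 45, 18]
Tree (level-order array): [6, None, 12, None, 45, 18]
Preorder traversal: [6, 12, 45, 18]


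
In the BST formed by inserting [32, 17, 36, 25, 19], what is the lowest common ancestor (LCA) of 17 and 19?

Tree insertion order: [32, 17, 36, 25, 19]
Tree (level-order array): [32, 17, 36, None, 25, None, None, 19]
In a BST, the LCA of p=17, q=19 is the first node v on the
root-to-leaf path with p <= v <= q (go left if both < v, right if both > v).
Walk from root:
  at 32: both 17 and 19 < 32, go left
  at 17: 17 <= 17 <= 19, this is the LCA
LCA = 17


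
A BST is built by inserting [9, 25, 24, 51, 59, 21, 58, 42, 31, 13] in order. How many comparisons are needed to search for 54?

Search path for 54: 9 -> 25 -> 51 -> 59 -> 58
Found: False
Comparisons: 5


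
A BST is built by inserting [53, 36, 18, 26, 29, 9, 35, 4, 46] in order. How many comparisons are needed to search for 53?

Search path for 53: 53
Found: True
Comparisons: 1


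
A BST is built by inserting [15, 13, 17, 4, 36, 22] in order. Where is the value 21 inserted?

Starting tree (level order): [15, 13, 17, 4, None, None, 36, None, None, 22]
Insertion path: 15 -> 17 -> 36 -> 22
Result: insert 21 as left child of 22
Final tree (level order): [15, 13, 17, 4, None, None, 36, None, None, 22, None, 21]


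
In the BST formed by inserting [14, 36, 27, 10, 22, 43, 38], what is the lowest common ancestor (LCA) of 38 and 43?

Tree insertion order: [14, 36, 27, 10, 22, 43, 38]
Tree (level-order array): [14, 10, 36, None, None, 27, 43, 22, None, 38]
In a BST, the LCA of p=38, q=43 is the first node v on the
root-to-leaf path with p <= v <= q (go left if both < v, right if both > v).
Walk from root:
  at 14: both 38 and 43 > 14, go right
  at 36: both 38 and 43 > 36, go right
  at 43: 38 <= 43 <= 43, this is the LCA
LCA = 43


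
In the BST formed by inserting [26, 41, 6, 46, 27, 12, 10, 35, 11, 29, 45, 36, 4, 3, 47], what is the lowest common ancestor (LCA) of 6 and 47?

Tree insertion order: [26, 41, 6, 46, 27, 12, 10, 35, 11, 29, 45, 36, 4, 3, 47]
Tree (level-order array): [26, 6, 41, 4, 12, 27, 46, 3, None, 10, None, None, 35, 45, 47, None, None, None, 11, 29, 36]
In a BST, the LCA of p=6, q=47 is the first node v on the
root-to-leaf path with p <= v <= q (go left if both < v, right if both > v).
Walk from root:
  at 26: 6 <= 26 <= 47, this is the LCA
LCA = 26


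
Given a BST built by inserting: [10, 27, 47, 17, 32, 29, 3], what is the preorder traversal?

Tree insertion order: [10, 27, 47, 17, 32, 29, 3]
Tree (level-order array): [10, 3, 27, None, None, 17, 47, None, None, 32, None, 29]
Preorder traversal: [10, 3, 27, 17, 47, 32, 29]


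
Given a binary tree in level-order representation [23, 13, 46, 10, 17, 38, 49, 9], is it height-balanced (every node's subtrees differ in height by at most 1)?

Tree (level-order array): [23, 13, 46, 10, 17, 38, 49, 9]
Definition: a tree is height-balanced if, at every node, |h(left) - h(right)| <= 1 (empty subtree has height -1).
Bottom-up per-node check:
  node 9: h_left=-1, h_right=-1, diff=0 [OK], height=0
  node 10: h_left=0, h_right=-1, diff=1 [OK], height=1
  node 17: h_left=-1, h_right=-1, diff=0 [OK], height=0
  node 13: h_left=1, h_right=0, diff=1 [OK], height=2
  node 38: h_left=-1, h_right=-1, diff=0 [OK], height=0
  node 49: h_left=-1, h_right=-1, diff=0 [OK], height=0
  node 46: h_left=0, h_right=0, diff=0 [OK], height=1
  node 23: h_left=2, h_right=1, diff=1 [OK], height=3
All nodes satisfy the balance condition.
Result: Balanced


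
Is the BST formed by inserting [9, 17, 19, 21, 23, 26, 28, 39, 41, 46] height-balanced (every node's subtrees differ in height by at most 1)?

Tree (level-order array): [9, None, 17, None, 19, None, 21, None, 23, None, 26, None, 28, None, 39, None, 41, None, 46]
Definition: a tree is height-balanced if, at every node, |h(left) - h(right)| <= 1 (empty subtree has height -1).
Bottom-up per-node check:
  node 46: h_left=-1, h_right=-1, diff=0 [OK], height=0
  node 41: h_left=-1, h_right=0, diff=1 [OK], height=1
  node 39: h_left=-1, h_right=1, diff=2 [FAIL (|-1-1|=2 > 1)], height=2
  node 28: h_left=-1, h_right=2, diff=3 [FAIL (|-1-2|=3 > 1)], height=3
  node 26: h_left=-1, h_right=3, diff=4 [FAIL (|-1-3|=4 > 1)], height=4
  node 23: h_left=-1, h_right=4, diff=5 [FAIL (|-1-4|=5 > 1)], height=5
  node 21: h_left=-1, h_right=5, diff=6 [FAIL (|-1-5|=6 > 1)], height=6
  node 19: h_left=-1, h_right=6, diff=7 [FAIL (|-1-6|=7 > 1)], height=7
  node 17: h_left=-1, h_right=7, diff=8 [FAIL (|-1-7|=8 > 1)], height=8
  node 9: h_left=-1, h_right=8, diff=9 [FAIL (|-1-8|=9 > 1)], height=9
Node 39 violates the condition: |-1 - 1| = 2 > 1.
Result: Not balanced


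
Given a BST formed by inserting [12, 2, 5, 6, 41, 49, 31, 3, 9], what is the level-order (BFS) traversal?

Tree insertion order: [12, 2, 5, 6, 41, 49, 31, 3, 9]
Tree (level-order array): [12, 2, 41, None, 5, 31, 49, 3, 6, None, None, None, None, None, None, None, 9]
BFS from the root, enqueuing left then right child of each popped node:
  queue [12] -> pop 12, enqueue [2, 41], visited so far: [12]
  queue [2, 41] -> pop 2, enqueue [5], visited so far: [12, 2]
  queue [41, 5] -> pop 41, enqueue [31, 49], visited so far: [12, 2, 41]
  queue [5, 31, 49] -> pop 5, enqueue [3, 6], visited so far: [12, 2, 41, 5]
  queue [31, 49, 3, 6] -> pop 31, enqueue [none], visited so far: [12, 2, 41, 5, 31]
  queue [49, 3, 6] -> pop 49, enqueue [none], visited so far: [12, 2, 41, 5, 31, 49]
  queue [3, 6] -> pop 3, enqueue [none], visited so far: [12, 2, 41, 5, 31, 49, 3]
  queue [6] -> pop 6, enqueue [9], visited so far: [12, 2, 41, 5, 31, 49, 3, 6]
  queue [9] -> pop 9, enqueue [none], visited so far: [12, 2, 41, 5, 31, 49, 3, 6, 9]
Result: [12, 2, 41, 5, 31, 49, 3, 6, 9]


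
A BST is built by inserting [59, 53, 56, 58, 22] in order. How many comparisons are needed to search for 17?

Search path for 17: 59 -> 53 -> 22
Found: False
Comparisons: 3


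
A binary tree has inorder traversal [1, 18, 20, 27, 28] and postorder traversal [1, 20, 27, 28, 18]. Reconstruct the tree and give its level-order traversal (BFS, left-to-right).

Inorder:   [1, 18, 20, 27, 28]
Postorder: [1, 20, 27, 28, 18]
Algorithm: postorder visits root last, so walk postorder right-to-left;
each value is the root of the current inorder slice — split it at that
value, recurse on the right subtree first, then the left.
Recursive splits:
  root=18; inorder splits into left=[1], right=[20, 27, 28]
  root=28; inorder splits into left=[20, 27], right=[]
  root=27; inorder splits into left=[20], right=[]
  root=20; inorder splits into left=[], right=[]
  root=1; inorder splits into left=[], right=[]
Reconstructed level-order: [18, 1, 28, 27, 20]


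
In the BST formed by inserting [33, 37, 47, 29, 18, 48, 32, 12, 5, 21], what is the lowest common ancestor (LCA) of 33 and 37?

Tree insertion order: [33, 37, 47, 29, 18, 48, 32, 12, 5, 21]
Tree (level-order array): [33, 29, 37, 18, 32, None, 47, 12, 21, None, None, None, 48, 5]
In a BST, the LCA of p=33, q=37 is the first node v on the
root-to-leaf path with p <= v <= q (go left if both < v, right if both > v).
Walk from root:
  at 33: 33 <= 33 <= 37, this is the LCA
LCA = 33


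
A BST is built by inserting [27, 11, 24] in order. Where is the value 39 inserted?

Starting tree (level order): [27, 11, None, None, 24]
Insertion path: 27
Result: insert 39 as right child of 27
Final tree (level order): [27, 11, 39, None, 24]


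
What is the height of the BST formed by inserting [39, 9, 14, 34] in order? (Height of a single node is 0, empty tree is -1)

Insertion order: [39, 9, 14, 34]
Tree (level-order array): [39, 9, None, None, 14, None, 34]
Compute height bottom-up (empty subtree = -1):
  height(34) = 1 + max(-1, -1) = 0
  height(14) = 1 + max(-1, 0) = 1
  height(9) = 1 + max(-1, 1) = 2
  height(39) = 1 + max(2, -1) = 3
Height = 3


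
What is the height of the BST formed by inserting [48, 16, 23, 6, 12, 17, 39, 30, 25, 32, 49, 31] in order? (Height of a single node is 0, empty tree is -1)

Insertion order: [48, 16, 23, 6, 12, 17, 39, 30, 25, 32, 49, 31]
Tree (level-order array): [48, 16, 49, 6, 23, None, None, None, 12, 17, 39, None, None, None, None, 30, None, 25, 32, None, None, 31]
Compute height bottom-up (empty subtree = -1):
  height(12) = 1 + max(-1, -1) = 0
  height(6) = 1 + max(-1, 0) = 1
  height(17) = 1 + max(-1, -1) = 0
  height(25) = 1 + max(-1, -1) = 0
  height(31) = 1 + max(-1, -1) = 0
  height(32) = 1 + max(0, -1) = 1
  height(30) = 1 + max(0, 1) = 2
  height(39) = 1 + max(2, -1) = 3
  height(23) = 1 + max(0, 3) = 4
  height(16) = 1 + max(1, 4) = 5
  height(49) = 1 + max(-1, -1) = 0
  height(48) = 1 + max(5, 0) = 6
Height = 6


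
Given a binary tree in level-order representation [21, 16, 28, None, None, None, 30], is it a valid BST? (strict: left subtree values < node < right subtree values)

Level-order array: [21, 16, 28, None, None, None, 30]
Validate using subtree bounds (lo, hi): at each node, require lo < value < hi,
then recurse left with hi=value and right with lo=value.
Preorder trace (stopping at first violation):
  at node 21 with bounds (-inf, +inf): OK
  at node 16 with bounds (-inf, 21): OK
  at node 28 with bounds (21, +inf): OK
  at node 30 with bounds (28, +inf): OK
No violation found at any node.
Result: Valid BST


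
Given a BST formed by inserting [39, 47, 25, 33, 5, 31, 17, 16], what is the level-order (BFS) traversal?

Tree insertion order: [39, 47, 25, 33, 5, 31, 17, 16]
Tree (level-order array): [39, 25, 47, 5, 33, None, None, None, 17, 31, None, 16]
BFS from the root, enqueuing left then right child of each popped node:
  queue [39] -> pop 39, enqueue [25, 47], visited so far: [39]
  queue [25, 47] -> pop 25, enqueue [5, 33], visited so far: [39, 25]
  queue [47, 5, 33] -> pop 47, enqueue [none], visited so far: [39, 25, 47]
  queue [5, 33] -> pop 5, enqueue [17], visited so far: [39, 25, 47, 5]
  queue [33, 17] -> pop 33, enqueue [31], visited so far: [39, 25, 47, 5, 33]
  queue [17, 31] -> pop 17, enqueue [16], visited so far: [39, 25, 47, 5, 33, 17]
  queue [31, 16] -> pop 31, enqueue [none], visited so far: [39, 25, 47, 5, 33, 17, 31]
  queue [16] -> pop 16, enqueue [none], visited so far: [39, 25, 47, 5, 33, 17, 31, 16]
Result: [39, 25, 47, 5, 33, 17, 31, 16]


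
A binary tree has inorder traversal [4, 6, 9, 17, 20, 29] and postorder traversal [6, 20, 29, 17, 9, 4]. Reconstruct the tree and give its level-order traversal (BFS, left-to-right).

Inorder:   [4, 6, 9, 17, 20, 29]
Postorder: [6, 20, 29, 17, 9, 4]
Algorithm: postorder visits root last, so walk postorder right-to-left;
each value is the root of the current inorder slice — split it at that
value, recurse on the right subtree first, then the left.
Recursive splits:
  root=4; inorder splits into left=[], right=[6, 9, 17, 20, 29]
  root=9; inorder splits into left=[6], right=[17, 20, 29]
  root=17; inorder splits into left=[], right=[20, 29]
  root=29; inorder splits into left=[20], right=[]
  root=20; inorder splits into left=[], right=[]
  root=6; inorder splits into left=[], right=[]
Reconstructed level-order: [4, 9, 6, 17, 29, 20]


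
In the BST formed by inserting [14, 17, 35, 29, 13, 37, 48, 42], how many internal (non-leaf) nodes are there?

Tree built from: [14, 17, 35, 29, 13, 37, 48, 42]
Tree (level-order array): [14, 13, 17, None, None, None, 35, 29, 37, None, None, None, 48, 42]
Rule: An internal node has at least one child.
Per-node child counts:
  node 14: 2 child(ren)
  node 13: 0 child(ren)
  node 17: 1 child(ren)
  node 35: 2 child(ren)
  node 29: 0 child(ren)
  node 37: 1 child(ren)
  node 48: 1 child(ren)
  node 42: 0 child(ren)
Matching nodes: [14, 17, 35, 37, 48]
Count of internal (non-leaf) nodes: 5


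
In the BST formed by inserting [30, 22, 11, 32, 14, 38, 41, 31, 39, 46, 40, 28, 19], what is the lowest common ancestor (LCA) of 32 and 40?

Tree insertion order: [30, 22, 11, 32, 14, 38, 41, 31, 39, 46, 40, 28, 19]
Tree (level-order array): [30, 22, 32, 11, 28, 31, 38, None, 14, None, None, None, None, None, 41, None, 19, 39, 46, None, None, None, 40]
In a BST, the LCA of p=32, q=40 is the first node v on the
root-to-leaf path with p <= v <= q (go left if both < v, right if both > v).
Walk from root:
  at 30: both 32 and 40 > 30, go right
  at 32: 32 <= 32 <= 40, this is the LCA
LCA = 32


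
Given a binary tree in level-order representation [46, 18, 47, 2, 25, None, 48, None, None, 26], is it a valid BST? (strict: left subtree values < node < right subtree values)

Level-order array: [46, 18, 47, 2, 25, None, 48, None, None, 26]
Validate using subtree bounds (lo, hi): at each node, require lo < value < hi,
then recurse left with hi=value and right with lo=value.
Preorder trace (stopping at first violation):
  at node 46 with bounds (-inf, +inf): OK
  at node 18 with bounds (-inf, 46): OK
  at node 2 with bounds (-inf, 18): OK
  at node 25 with bounds (18, 46): OK
  at node 26 with bounds (18, 25): VIOLATION
Node 26 violates its bound: not (18 < 26 < 25).
Result: Not a valid BST


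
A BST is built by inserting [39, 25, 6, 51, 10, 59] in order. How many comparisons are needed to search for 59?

Search path for 59: 39 -> 51 -> 59
Found: True
Comparisons: 3


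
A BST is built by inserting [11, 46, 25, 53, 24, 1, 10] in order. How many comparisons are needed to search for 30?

Search path for 30: 11 -> 46 -> 25
Found: False
Comparisons: 3


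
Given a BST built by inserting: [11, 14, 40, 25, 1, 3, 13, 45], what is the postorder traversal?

Tree insertion order: [11, 14, 40, 25, 1, 3, 13, 45]
Tree (level-order array): [11, 1, 14, None, 3, 13, 40, None, None, None, None, 25, 45]
Postorder traversal: [3, 1, 13, 25, 45, 40, 14, 11]


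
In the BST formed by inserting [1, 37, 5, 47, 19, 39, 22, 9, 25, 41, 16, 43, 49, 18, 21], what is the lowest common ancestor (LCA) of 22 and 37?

Tree insertion order: [1, 37, 5, 47, 19, 39, 22, 9, 25, 41, 16, 43, 49, 18, 21]
Tree (level-order array): [1, None, 37, 5, 47, None, 19, 39, 49, 9, 22, None, 41, None, None, None, 16, 21, 25, None, 43, None, 18]
In a BST, the LCA of p=22, q=37 is the first node v on the
root-to-leaf path with p <= v <= q (go left if both < v, right if both > v).
Walk from root:
  at 1: both 22 and 37 > 1, go right
  at 37: 22 <= 37 <= 37, this is the LCA
LCA = 37


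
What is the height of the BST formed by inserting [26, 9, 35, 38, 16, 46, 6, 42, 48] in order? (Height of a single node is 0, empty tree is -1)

Insertion order: [26, 9, 35, 38, 16, 46, 6, 42, 48]
Tree (level-order array): [26, 9, 35, 6, 16, None, 38, None, None, None, None, None, 46, 42, 48]
Compute height bottom-up (empty subtree = -1):
  height(6) = 1 + max(-1, -1) = 0
  height(16) = 1 + max(-1, -1) = 0
  height(9) = 1 + max(0, 0) = 1
  height(42) = 1 + max(-1, -1) = 0
  height(48) = 1 + max(-1, -1) = 0
  height(46) = 1 + max(0, 0) = 1
  height(38) = 1 + max(-1, 1) = 2
  height(35) = 1 + max(-1, 2) = 3
  height(26) = 1 + max(1, 3) = 4
Height = 4


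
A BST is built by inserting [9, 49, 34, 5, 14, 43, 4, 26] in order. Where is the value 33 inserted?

Starting tree (level order): [9, 5, 49, 4, None, 34, None, None, None, 14, 43, None, 26]
Insertion path: 9 -> 49 -> 34 -> 14 -> 26
Result: insert 33 as right child of 26
Final tree (level order): [9, 5, 49, 4, None, 34, None, None, None, 14, 43, None, 26, None, None, None, 33]


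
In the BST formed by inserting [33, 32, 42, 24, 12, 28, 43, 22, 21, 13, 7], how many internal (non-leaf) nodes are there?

Tree built from: [33, 32, 42, 24, 12, 28, 43, 22, 21, 13, 7]
Tree (level-order array): [33, 32, 42, 24, None, None, 43, 12, 28, None, None, 7, 22, None, None, None, None, 21, None, 13]
Rule: An internal node has at least one child.
Per-node child counts:
  node 33: 2 child(ren)
  node 32: 1 child(ren)
  node 24: 2 child(ren)
  node 12: 2 child(ren)
  node 7: 0 child(ren)
  node 22: 1 child(ren)
  node 21: 1 child(ren)
  node 13: 0 child(ren)
  node 28: 0 child(ren)
  node 42: 1 child(ren)
  node 43: 0 child(ren)
Matching nodes: [33, 32, 24, 12, 22, 21, 42]
Count of internal (non-leaf) nodes: 7


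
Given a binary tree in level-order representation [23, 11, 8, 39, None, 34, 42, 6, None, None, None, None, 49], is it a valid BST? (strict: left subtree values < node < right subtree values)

Level-order array: [23, 11, 8, 39, None, 34, 42, 6, None, None, None, None, 49]
Validate using subtree bounds (lo, hi): at each node, require lo < value < hi,
then recurse left with hi=value and right with lo=value.
Preorder trace (stopping at first violation):
  at node 23 with bounds (-inf, +inf): OK
  at node 11 with bounds (-inf, 23): OK
  at node 39 with bounds (-inf, 11): VIOLATION
Node 39 violates its bound: not (-inf < 39 < 11).
Result: Not a valid BST


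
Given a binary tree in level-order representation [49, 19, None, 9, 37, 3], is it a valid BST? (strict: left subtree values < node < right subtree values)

Level-order array: [49, 19, None, 9, 37, 3]
Validate using subtree bounds (lo, hi): at each node, require lo < value < hi,
then recurse left with hi=value and right with lo=value.
Preorder trace (stopping at first violation):
  at node 49 with bounds (-inf, +inf): OK
  at node 19 with bounds (-inf, 49): OK
  at node 9 with bounds (-inf, 19): OK
  at node 3 with bounds (-inf, 9): OK
  at node 37 with bounds (19, 49): OK
No violation found at any node.
Result: Valid BST


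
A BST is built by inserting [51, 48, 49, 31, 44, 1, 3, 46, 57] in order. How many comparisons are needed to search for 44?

Search path for 44: 51 -> 48 -> 31 -> 44
Found: True
Comparisons: 4


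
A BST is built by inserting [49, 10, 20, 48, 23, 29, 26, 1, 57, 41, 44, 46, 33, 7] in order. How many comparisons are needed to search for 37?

Search path for 37: 49 -> 10 -> 20 -> 48 -> 23 -> 29 -> 41 -> 33
Found: False
Comparisons: 8


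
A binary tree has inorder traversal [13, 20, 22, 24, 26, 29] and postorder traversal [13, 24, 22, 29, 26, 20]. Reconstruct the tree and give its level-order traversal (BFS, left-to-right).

Inorder:   [13, 20, 22, 24, 26, 29]
Postorder: [13, 24, 22, 29, 26, 20]
Algorithm: postorder visits root last, so walk postorder right-to-left;
each value is the root of the current inorder slice — split it at that
value, recurse on the right subtree first, then the left.
Recursive splits:
  root=20; inorder splits into left=[13], right=[22, 24, 26, 29]
  root=26; inorder splits into left=[22, 24], right=[29]
  root=29; inorder splits into left=[], right=[]
  root=22; inorder splits into left=[], right=[24]
  root=24; inorder splits into left=[], right=[]
  root=13; inorder splits into left=[], right=[]
Reconstructed level-order: [20, 13, 26, 22, 29, 24]


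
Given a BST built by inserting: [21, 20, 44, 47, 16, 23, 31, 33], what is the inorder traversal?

Tree insertion order: [21, 20, 44, 47, 16, 23, 31, 33]
Tree (level-order array): [21, 20, 44, 16, None, 23, 47, None, None, None, 31, None, None, None, 33]
Inorder traversal: [16, 20, 21, 23, 31, 33, 44, 47]


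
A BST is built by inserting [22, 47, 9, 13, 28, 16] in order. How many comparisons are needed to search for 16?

Search path for 16: 22 -> 9 -> 13 -> 16
Found: True
Comparisons: 4


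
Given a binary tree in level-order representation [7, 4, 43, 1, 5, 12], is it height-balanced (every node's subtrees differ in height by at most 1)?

Tree (level-order array): [7, 4, 43, 1, 5, 12]
Definition: a tree is height-balanced if, at every node, |h(left) - h(right)| <= 1 (empty subtree has height -1).
Bottom-up per-node check:
  node 1: h_left=-1, h_right=-1, diff=0 [OK], height=0
  node 5: h_left=-1, h_right=-1, diff=0 [OK], height=0
  node 4: h_left=0, h_right=0, diff=0 [OK], height=1
  node 12: h_left=-1, h_right=-1, diff=0 [OK], height=0
  node 43: h_left=0, h_right=-1, diff=1 [OK], height=1
  node 7: h_left=1, h_right=1, diff=0 [OK], height=2
All nodes satisfy the balance condition.
Result: Balanced


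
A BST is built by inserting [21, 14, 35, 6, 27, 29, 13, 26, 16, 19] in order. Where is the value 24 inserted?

Starting tree (level order): [21, 14, 35, 6, 16, 27, None, None, 13, None, 19, 26, 29]
Insertion path: 21 -> 35 -> 27 -> 26
Result: insert 24 as left child of 26
Final tree (level order): [21, 14, 35, 6, 16, 27, None, None, 13, None, 19, 26, 29, None, None, None, None, 24]


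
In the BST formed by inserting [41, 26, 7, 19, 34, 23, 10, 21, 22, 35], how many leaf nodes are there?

Tree built from: [41, 26, 7, 19, 34, 23, 10, 21, 22, 35]
Tree (level-order array): [41, 26, None, 7, 34, None, 19, None, 35, 10, 23, None, None, None, None, 21, None, None, 22]
Rule: A leaf has 0 children.
Per-node child counts:
  node 41: 1 child(ren)
  node 26: 2 child(ren)
  node 7: 1 child(ren)
  node 19: 2 child(ren)
  node 10: 0 child(ren)
  node 23: 1 child(ren)
  node 21: 1 child(ren)
  node 22: 0 child(ren)
  node 34: 1 child(ren)
  node 35: 0 child(ren)
Matching nodes: [10, 22, 35]
Count of leaf nodes: 3


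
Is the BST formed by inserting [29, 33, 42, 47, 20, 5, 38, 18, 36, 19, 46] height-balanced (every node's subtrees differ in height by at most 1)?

Tree (level-order array): [29, 20, 33, 5, None, None, 42, None, 18, 38, 47, None, 19, 36, None, 46]
Definition: a tree is height-balanced if, at every node, |h(left) - h(right)| <= 1 (empty subtree has height -1).
Bottom-up per-node check:
  node 19: h_left=-1, h_right=-1, diff=0 [OK], height=0
  node 18: h_left=-1, h_right=0, diff=1 [OK], height=1
  node 5: h_left=-1, h_right=1, diff=2 [FAIL (|-1-1|=2 > 1)], height=2
  node 20: h_left=2, h_right=-1, diff=3 [FAIL (|2--1|=3 > 1)], height=3
  node 36: h_left=-1, h_right=-1, diff=0 [OK], height=0
  node 38: h_left=0, h_right=-1, diff=1 [OK], height=1
  node 46: h_left=-1, h_right=-1, diff=0 [OK], height=0
  node 47: h_left=0, h_right=-1, diff=1 [OK], height=1
  node 42: h_left=1, h_right=1, diff=0 [OK], height=2
  node 33: h_left=-1, h_right=2, diff=3 [FAIL (|-1-2|=3 > 1)], height=3
  node 29: h_left=3, h_right=3, diff=0 [OK], height=4
Node 5 violates the condition: |-1 - 1| = 2 > 1.
Result: Not balanced


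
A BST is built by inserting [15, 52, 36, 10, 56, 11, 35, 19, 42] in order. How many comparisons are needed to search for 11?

Search path for 11: 15 -> 10 -> 11
Found: True
Comparisons: 3


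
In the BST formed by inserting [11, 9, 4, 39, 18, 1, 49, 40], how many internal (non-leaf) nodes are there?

Tree built from: [11, 9, 4, 39, 18, 1, 49, 40]
Tree (level-order array): [11, 9, 39, 4, None, 18, 49, 1, None, None, None, 40]
Rule: An internal node has at least one child.
Per-node child counts:
  node 11: 2 child(ren)
  node 9: 1 child(ren)
  node 4: 1 child(ren)
  node 1: 0 child(ren)
  node 39: 2 child(ren)
  node 18: 0 child(ren)
  node 49: 1 child(ren)
  node 40: 0 child(ren)
Matching nodes: [11, 9, 4, 39, 49]
Count of internal (non-leaf) nodes: 5


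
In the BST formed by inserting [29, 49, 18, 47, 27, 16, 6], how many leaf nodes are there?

Tree built from: [29, 49, 18, 47, 27, 16, 6]
Tree (level-order array): [29, 18, 49, 16, 27, 47, None, 6]
Rule: A leaf has 0 children.
Per-node child counts:
  node 29: 2 child(ren)
  node 18: 2 child(ren)
  node 16: 1 child(ren)
  node 6: 0 child(ren)
  node 27: 0 child(ren)
  node 49: 1 child(ren)
  node 47: 0 child(ren)
Matching nodes: [6, 27, 47]
Count of leaf nodes: 3


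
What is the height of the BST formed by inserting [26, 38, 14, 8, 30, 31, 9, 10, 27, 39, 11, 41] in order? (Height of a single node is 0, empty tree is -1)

Insertion order: [26, 38, 14, 8, 30, 31, 9, 10, 27, 39, 11, 41]
Tree (level-order array): [26, 14, 38, 8, None, 30, 39, None, 9, 27, 31, None, 41, None, 10, None, None, None, None, None, None, None, 11]
Compute height bottom-up (empty subtree = -1):
  height(11) = 1 + max(-1, -1) = 0
  height(10) = 1 + max(-1, 0) = 1
  height(9) = 1 + max(-1, 1) = 2
  height(8) = 1 + max(-1, 2) = 3
  height(14) = 1 + max(3, -1) = 4
  height(27) = 1 + max(-1, -1) = 0
  height(31) = 1 + max(-1, -1) = 0
  height(30) = 1 + max(0, 0) = 1
  height(41) = 1 + max(-1, -1) = 0
  height(39) = 1 + max(-1, 0) = 1
  height(38) = 1 + max(1, 1) = 2
  height(26) = 1 + max(4, 2) = 5
Height = 5


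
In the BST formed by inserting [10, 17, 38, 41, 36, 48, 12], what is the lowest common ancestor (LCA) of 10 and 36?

Tree insertion order: [10, 17, 38, 41, 36, 48, 12]
Tree (level-order array): [10, None, 17, 12, 38, None, None, 36, 41, None, None, None, 48]
In a BST, the LCA of p=10, q=36 is the first node v on the
root-to-leaf path with p <= v <= q (go left if both < v, right if both > v).
Walk from root:
  at 10: 10 <= 10 <= 36, this is the LCA
LCA = 10


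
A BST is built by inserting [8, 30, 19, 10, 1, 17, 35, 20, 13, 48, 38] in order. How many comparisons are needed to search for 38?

Search path for 38: 8 -> 30 -> 35 -> 48 -> 38
Found: True
Comparisons: 5


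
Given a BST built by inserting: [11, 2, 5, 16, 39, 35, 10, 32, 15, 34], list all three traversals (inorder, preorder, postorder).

Tree insertion order: [11, 2, 5, 16, 39, 35, 10, 32, 15, 34]
Tree (level-order array): [11, 2, 16, None, 5, 15, 39, None, 10, None, None, 35, None, None, None, 32, None, None, 34]
Inorder (L, root, R): [2, 5, 10, 11, 15, 16, 32, 34, 35, 39]
Preorder (root, L, R): [11, 2, 5, 10, 16, 15, 39, 35, 32, 34]
Postorder (L, R, root): [10, 5, 2, 15, 34, 32, 35, 39, 16, 11]


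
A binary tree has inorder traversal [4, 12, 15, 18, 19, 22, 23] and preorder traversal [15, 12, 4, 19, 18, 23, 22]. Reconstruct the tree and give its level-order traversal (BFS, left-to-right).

Inorder:  [4, 12, 15, 18, 19, 22, 23]
Preorder: [15, 12, 4, 19, 18, 23, 22]
Algorithm: preorder visits root first, so consume preorder in order;
for each root, split the current inorder slice at that value into
left-subtree inorder and right-subtree inorder, then recurse.
Recursive splits:
  root=15; inorder splits into left=[4, 12], right=[18, 19, 22, 23]
  root=12; inorder splits into left=[4], right=[]
  root=4; inorder splits into left=[], right=[]
  root=19; inorder splits into left=[18], right=[22, 23]
  root=18; inorder splits into left=[], right=[]
  root=23; inorder splits into left=[22], right=[]
  root=22; inorder splits into left=[], right=[]
Reconstructed level-order: [15, 12, 19, 4, 18, 23, 22]


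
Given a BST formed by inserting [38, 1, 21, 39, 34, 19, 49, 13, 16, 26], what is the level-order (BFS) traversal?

Tree insertion order: [38, 1, 21, 39, 34, 19, 49, 13, 16, 26]
Tree (level-order array): [38, 1, 39, None, 21, None, 49, 19, 34, None, None, 13, None, 26, None, None, 16]
BFS from the root, enqueuing left then right child of each popped node:
  queue [38] -> pop 38, enqueue [1, 39], visited so far: [38]
  queue [1, 39] -> pop 1, enqueue [21], visited so far: [38, 1]
  queue [39, 21] -> pop 39, enqueue [49], visited so far: [38, 1, 39]
  queue [21, 49] -> pop 21, enqueue [19, 34], visited so far: [38, 1, 39, 21]
  queue [49, 19, 34] -> pop 49, enqueue [none], visited so far: [38, 1, 39, 21, 49]
  queue [19, 34] -> pop 19, enqueue [13], visited so far: [38, 1, 39, 21, 49, 19]
  queue [34, 13] -> pop 34, enqueue [26], visited so far: [38, 1, 39, 21, 49, 19, 34]
  queue [13, 26] -> pop 13, enqueue [16], visited so far: [38, 1, 39, 21, 49, 19, 34, 13]
  queue [26, 16] -> pop 26, enqueue [none], visited so far: [38, 1, 39, 21, 49, 19, 34, 13, 26]
  queue [16] -> pop 16, enqueue [none], visited so far: [38, 1, 39, 21, 49, 19, 34, 13, 26, 16]
Result: [38, 1, 39, 21, 49, 19, 34, 13, 26, 16]


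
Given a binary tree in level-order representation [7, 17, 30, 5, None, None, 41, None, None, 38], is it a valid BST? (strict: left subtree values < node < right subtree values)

Level-order array: [7, 17, 30, 5, None, None, 41, None, None, 38]
Validate using subtree bounds (lo, hi): at each node, require lo < value < hi,
then recurse left with hi=value and right with lo=value.
Preorder trace (stopping at first violation):
  at node 7 with bounds (-inf, +inf): OK
  at node 17 with bounds (-inf, 7): VIOLATION
Node 17 violates its bound: not (-inf < 17 < 7).
Result: Not a valid BST


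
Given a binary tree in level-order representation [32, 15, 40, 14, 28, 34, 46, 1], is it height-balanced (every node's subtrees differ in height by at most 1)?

Tree (level-order array): [32, 15, 40, 14, 28, 34, 46, 1]
Definition: a tree is height-balanced if, at every node, |h(left) - h(right)| <= 1 (empty subtree has height -1).
Bottom-up per-node check:
  node 1: h_left=-1, h_right=-1, diff=0 [OK], height=0
  node 14: h_left=0, h_right=-1, diff=1 [OK], height=1
  node 28: h_left=-1, h_right=-1, diff=0 [OK], height=0
  node 15: h_left=1, h_right=0, diff=1 [OK], height=2
  node 34: h_left=-1, h_right=-1, diff=0 [OK], height=0
  node 46: h_left=-1, h_right=-1, diff=0 [OK], height=0
  node 40: h_left=0, h_right=0, diff=0 [OK], height=1
  node 32: h_left=2, h_right=1, diff=1 [OK], height=3
All nodes satisfy the balance condition.
Result: Balanced


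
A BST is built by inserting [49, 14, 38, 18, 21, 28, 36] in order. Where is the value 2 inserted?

Starting tree (level order): [49, 14, None, None, 38, 18, None, None, 21, None, 28, None, 36]
Insertion path: 49 -> 14
Result: insert 2 as left child of 14
Final tree (level order): [49, 14, None, 2, 38, None, None, 18, None, None, 21, None, 28, None, 36]


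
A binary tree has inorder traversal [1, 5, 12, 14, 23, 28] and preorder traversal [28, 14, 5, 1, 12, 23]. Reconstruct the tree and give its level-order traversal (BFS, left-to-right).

Inorder:  [1, 5, 12, 14, 23, 28]
Preorder: [28, 14, 5, 1, 12, 23]
Algorithm: preorder visits root first, so consume preorder in order;
for each root, split the current inorder slice at that value into
left-subtree inorder and right-subtree inorder, then recurse.
Recursive splits:
  root=28; inorder splits into left=[1, 5, 12, 14, 23], right=[]
  root=14; inorder splits into left=[1, 5, 12], right=[23]
  root=5; inorder splits into left=[1], right=[12]
  root=1; inorder splits into left=[], right=[]
  root=12; inorder splits into left=[], right=[]
  root=23; inorder splits into left=[], right=[]
Reconstructed level-order: [28, 14, 5, 23, 1, 12]


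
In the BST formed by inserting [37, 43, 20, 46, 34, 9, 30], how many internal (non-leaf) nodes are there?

Tree built from: [37, 43, 20, 46, 34, 9, 30]
Tree (level-order array): [37, 20, 43, 9, 34, None, 46, None, None, 30]
Rule: An internal node has at least one child.
Per-node child counts:
  node 37: 2 child(ren)
  node 20: 2 child(ren)
  node 9: 0 child(ren)
  node 34: 1 child(ren)
  node 30: 0 child(ren)
  node 43: 1 child(ren)
  node 46: 0 child(ren)
Matching nodes: [37, 20, 34, 43]
Count of internal (non-leaf) nodes: 4


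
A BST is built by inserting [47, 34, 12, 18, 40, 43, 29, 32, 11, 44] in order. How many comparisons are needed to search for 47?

Search path for 47: 47
Found: True
Comparisons: 1


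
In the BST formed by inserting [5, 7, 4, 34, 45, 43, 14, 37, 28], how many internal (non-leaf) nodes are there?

Tree built from: [5, 7, 4, 34, 45, 43, 14, 37, 28]
Tree (level-order array): [5, 4, 7, None, None, None, 34, 14, 45, None, 28, 43, None, None, None, 37]
Rule: An internal node has at least one child.
Per-node child counts:
  node 5: 2 child(ren)
  node 4: 0 child(ren)
  node 7: 1 child(ren)
  node 34: 2 child(ren)
  node 14: 1 child(ren)
  node 28: 0 child(ren)
  node 45: 1 child(ren)
  node 43: 1 child(ren)
  node 37: 0 child(ren)
Matching nodes: [5, 7, 34, 14, 45, 43]
Count of internal (non-leaf) nodes: 6


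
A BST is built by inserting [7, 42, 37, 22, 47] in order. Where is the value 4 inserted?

Starting tree (level order): [7, None, 42, 37, 47, 22]
Insertion path: 7
Result: insert 4 as left child of 7
Final tree (level order): [7, 4, 42, None, None, 37, 47, 22]


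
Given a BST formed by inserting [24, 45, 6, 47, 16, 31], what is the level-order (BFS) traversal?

Tree insertion order: [24, 45, 6, 47, 16, 31]
Tree (level-order array): [24, 6, 45, None, 16, 31, 47]
BFS from the root, enqueuing left then right child of each popped node:
  queue [24] -> pop 24, enqueue [6, 45], visited so far: [24]
  queue [6, 45] -> pop 6, enqueue [16], visited so far: [24, 6]
  queue [45, 16] -> pop 45, enqueue [31, 47], visited so far: [24, 6, 45]
  queue [16, 31, 47] -> pop 16, enqueue [none], visited so far: [24, 6, 45, 16]
  queue [31, 47] -> pop 31, enqueue [none], visited so far: [24, 6, 45, 16, 31]
  queue [47] -> pop 47, enqueue [none], visited so far: [24, 6, 45, 16, 31, 47]
Result: [24, 6, 45, 16, 31, 47]
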